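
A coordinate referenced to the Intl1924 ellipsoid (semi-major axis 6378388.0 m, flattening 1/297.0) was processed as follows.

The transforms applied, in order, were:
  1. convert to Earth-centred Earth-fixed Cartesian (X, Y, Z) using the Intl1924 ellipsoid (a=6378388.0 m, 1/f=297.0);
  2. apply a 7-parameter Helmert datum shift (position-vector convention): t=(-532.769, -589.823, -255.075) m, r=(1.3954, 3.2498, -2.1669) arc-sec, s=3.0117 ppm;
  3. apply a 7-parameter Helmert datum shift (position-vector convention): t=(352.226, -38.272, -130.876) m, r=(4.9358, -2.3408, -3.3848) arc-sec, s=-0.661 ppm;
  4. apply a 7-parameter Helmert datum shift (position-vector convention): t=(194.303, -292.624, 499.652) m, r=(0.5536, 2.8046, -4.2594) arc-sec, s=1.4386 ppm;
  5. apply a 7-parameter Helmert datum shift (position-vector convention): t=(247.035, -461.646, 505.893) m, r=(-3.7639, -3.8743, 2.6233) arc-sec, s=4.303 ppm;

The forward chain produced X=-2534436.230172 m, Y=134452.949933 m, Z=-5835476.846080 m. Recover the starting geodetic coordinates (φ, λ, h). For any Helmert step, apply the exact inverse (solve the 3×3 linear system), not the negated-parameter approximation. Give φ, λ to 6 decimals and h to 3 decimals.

start: X=-2534436.2302, Y=134452.9499, Z=-5835476.8461 m
→ Helmert⁻¹: X=-2534780.2575, Y=135052.7461, Z=-5835907.5514
→ Helmert⁻¹: X=-2534894.3487, Y=135277.1649, Z=-5836433.6374
→ Helmert⁻¹: X=-2535316.7012, Y=135134.2629, Z=-5836281.0808
→ Helmert⁻¹: X=-2534685.7736, Y=135657.5678, Z=-5836049.2824
→ geod (Bowring, a=6378388.000): φ=-66.63494300°, λ=176.93642600°, h=3844.1240 m

φ=-66.634943°, λ=176.936426°, h=3844.124 m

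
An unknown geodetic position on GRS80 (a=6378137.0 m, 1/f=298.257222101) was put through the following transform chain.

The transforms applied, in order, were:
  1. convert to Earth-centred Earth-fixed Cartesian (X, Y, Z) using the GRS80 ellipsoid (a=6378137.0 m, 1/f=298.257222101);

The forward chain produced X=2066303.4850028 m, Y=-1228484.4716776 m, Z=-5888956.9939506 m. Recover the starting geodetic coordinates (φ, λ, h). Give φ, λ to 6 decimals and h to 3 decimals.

φ=-67.928718°, λ=-30.732857°, h=913.831 m

start: X=2066303.4850, Y=-1228484.4717, Z=-5888956.9940 m
→ geod (Bowring, a=6378137.000): φ=-67.92871800°, λ=-30.73285700°, h=913.8310 m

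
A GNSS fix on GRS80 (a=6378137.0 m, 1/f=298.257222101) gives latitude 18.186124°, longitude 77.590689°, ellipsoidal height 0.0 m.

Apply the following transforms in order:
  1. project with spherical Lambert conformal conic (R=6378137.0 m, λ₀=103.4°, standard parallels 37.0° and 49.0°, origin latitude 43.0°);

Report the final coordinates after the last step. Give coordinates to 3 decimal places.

start: φ=18.186124°, λ=77.590689°, h=0.000 m
→ lcc (R=6378137.0, λ₀=103.4°): E=-2914289.6469, N=-2378238.2551

E=-2914289.647 m, N=-2378238.255 m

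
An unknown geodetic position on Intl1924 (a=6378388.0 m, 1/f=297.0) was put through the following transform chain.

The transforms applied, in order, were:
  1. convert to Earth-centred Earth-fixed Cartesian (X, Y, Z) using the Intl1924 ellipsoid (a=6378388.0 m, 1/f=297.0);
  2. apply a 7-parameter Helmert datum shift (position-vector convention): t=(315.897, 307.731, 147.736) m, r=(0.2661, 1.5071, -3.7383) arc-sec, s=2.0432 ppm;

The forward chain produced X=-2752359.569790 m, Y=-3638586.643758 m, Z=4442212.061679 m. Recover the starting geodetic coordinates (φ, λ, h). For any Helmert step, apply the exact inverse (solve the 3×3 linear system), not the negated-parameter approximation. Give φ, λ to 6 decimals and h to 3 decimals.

start: X=-2752359.5698, Y=-3638586.6438, Z=4442212.0617 m
→ Helmert⁻¹: X=-2752636.3476, Y=-3638931.0974, Z=4442039.8317
→ geod (Bowring, a=6378388.000): φ=44.42508100°, λ=-127.10535200°, h=20.2230 m

φ=44.425081°, λ=-127.105352°, h=20.223 m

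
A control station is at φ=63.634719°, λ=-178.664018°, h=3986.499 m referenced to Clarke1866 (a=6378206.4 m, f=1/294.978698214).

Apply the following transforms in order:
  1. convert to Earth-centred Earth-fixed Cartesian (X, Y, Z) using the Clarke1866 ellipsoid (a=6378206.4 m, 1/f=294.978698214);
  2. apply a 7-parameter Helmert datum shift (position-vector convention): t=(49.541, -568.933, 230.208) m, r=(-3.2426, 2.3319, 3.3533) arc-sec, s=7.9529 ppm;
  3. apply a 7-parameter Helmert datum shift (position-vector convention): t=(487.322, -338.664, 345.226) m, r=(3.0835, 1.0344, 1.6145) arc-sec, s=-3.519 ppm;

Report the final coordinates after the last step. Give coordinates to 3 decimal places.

X=-2840618.648 m, Y=-67233.881 m, Z=5695773.972 m

start: φ=63.634719°, λ=-178.664018°, h=3986.499 m
→ ECEF (a=6378206.400, f=1/294.978698214): X=-2841237.4609, Y=-66261.9518, Z=5695126.8749
→ Helmert 7p (PV): X=-2841145.0527, Y=-66788.0716, Z=5695435.5389
→ Helmert 7p (PV): X=-2840618.6479, Y=-67233.8811, Z=5695773.9722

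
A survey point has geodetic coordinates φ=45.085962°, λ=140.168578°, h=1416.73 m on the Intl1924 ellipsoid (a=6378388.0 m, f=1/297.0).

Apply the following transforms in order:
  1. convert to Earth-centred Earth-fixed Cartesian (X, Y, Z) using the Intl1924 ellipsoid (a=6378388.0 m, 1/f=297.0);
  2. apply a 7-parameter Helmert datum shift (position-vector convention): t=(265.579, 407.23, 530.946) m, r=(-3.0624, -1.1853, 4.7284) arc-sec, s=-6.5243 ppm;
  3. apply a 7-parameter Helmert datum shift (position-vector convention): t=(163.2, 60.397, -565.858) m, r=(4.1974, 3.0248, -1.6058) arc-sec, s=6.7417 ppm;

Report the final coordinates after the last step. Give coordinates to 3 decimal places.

start: φ=45.085962°, λ=140.168578°, h=1416.730 m
→ ECEF (a=6378388.000, f=1/297.0): X=-3464941.9846, Y=2890101.6169, Z=4495182.5850
→ Helmert 7p (PV): X=-3464745.8827, Y=2890477.3007, Z=4495621.3830
→ Helmert 7p (PV): X=-3464517.6110, Y=2890492.6735, Z=4495195.4631

X=-3464517.611 m, Y=2890492.674 m, Z=4495195.463 m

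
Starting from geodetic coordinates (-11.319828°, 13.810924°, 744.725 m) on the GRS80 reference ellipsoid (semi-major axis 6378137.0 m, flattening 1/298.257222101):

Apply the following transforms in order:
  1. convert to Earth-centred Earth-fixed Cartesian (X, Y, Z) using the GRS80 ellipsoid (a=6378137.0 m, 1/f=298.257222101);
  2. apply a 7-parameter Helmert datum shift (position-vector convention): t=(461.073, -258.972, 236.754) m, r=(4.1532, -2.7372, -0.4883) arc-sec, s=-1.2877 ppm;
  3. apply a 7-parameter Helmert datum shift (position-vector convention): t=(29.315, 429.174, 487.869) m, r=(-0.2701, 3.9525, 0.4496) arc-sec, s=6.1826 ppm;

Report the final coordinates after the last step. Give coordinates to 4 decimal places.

start: φ=-11.319828°, λ=13.810924°, h=744.725 m
→ ECEF (a=6378137.000, f=1/298.257222101): X=6074741.7143, Y=1493327.8188, Z=-1243861.3781
→ Helmert 7p (PV): X=6075215.0065, Y=1493077.5883, Z=-1243512.3402
→ Helmert 7p (PV): X=6075254.7989, Y=1493527.6074, Z=-1243150.5300

X=6075254.7989 m, Y=1493527.6074 m, Z=-1243150.5300 m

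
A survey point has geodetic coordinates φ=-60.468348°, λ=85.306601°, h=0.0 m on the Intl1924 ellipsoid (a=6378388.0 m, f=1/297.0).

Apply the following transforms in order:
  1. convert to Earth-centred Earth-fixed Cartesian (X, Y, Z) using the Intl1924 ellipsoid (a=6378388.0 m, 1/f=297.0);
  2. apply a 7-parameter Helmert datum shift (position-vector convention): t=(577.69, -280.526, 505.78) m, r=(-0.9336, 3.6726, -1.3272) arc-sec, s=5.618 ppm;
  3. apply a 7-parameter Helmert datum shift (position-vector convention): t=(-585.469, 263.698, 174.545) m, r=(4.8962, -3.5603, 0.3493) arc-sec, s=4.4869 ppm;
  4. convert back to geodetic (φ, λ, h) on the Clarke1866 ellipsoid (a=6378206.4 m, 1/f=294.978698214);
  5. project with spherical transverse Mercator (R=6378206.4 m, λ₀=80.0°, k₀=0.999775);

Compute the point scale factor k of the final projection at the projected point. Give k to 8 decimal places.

start: φ=-60.468348°, λ=85.306601°, h=0.000 m
→ ECEF (a=6378388.000, f=1/297.0): X=257905.4640, Y=3141396.7301, Z=-5526502.4948
→ Helmert 7p (PV): X=258406.4147, Y=3141107.1786, Z=-5526046.5735
→ Helmert 7p (PV): X=257912.1704, Y=3141516.5829, Z=-5525817.8008
→ geod (Bowring, a=6378206.400): φ=-60.46551201°, λ=85.30665777°, h=-244.1343 m
→ into tm (λ₀=80.0°): φ=-60.46551201°, λ−λ₀=5.30665777°
scale k = 1.00081565

1.00081565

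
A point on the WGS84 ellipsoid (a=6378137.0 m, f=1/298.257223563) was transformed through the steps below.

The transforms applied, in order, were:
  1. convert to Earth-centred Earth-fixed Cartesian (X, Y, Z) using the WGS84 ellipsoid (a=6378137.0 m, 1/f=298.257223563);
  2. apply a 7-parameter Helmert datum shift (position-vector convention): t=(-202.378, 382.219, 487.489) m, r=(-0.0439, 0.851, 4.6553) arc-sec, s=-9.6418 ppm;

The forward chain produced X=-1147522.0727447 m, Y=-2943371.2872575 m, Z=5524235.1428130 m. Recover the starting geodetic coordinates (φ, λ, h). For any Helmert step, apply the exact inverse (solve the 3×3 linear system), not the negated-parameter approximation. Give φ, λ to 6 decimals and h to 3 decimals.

φ=60.397050°, λ=-111.294881°, h=1532.599 m

start: X=-1147522.0727, Y=-2943371.2873, Z=5524235.1428 m
→ Helmert⁻¹: X=-1147419.9862, Y=-2943757.1685, Z=5523795.5527
→ geod (Bowring, a=6378137.000): φ=60.39705000°, λ=-111.29488100°, h=1532.5990 m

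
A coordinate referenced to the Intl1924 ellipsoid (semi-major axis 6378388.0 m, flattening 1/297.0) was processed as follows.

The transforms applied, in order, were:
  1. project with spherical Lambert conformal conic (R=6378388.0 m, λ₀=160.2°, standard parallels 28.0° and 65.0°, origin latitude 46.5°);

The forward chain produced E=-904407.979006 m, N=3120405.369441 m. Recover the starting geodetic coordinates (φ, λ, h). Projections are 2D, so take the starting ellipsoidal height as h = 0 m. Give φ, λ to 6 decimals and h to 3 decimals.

start: E=-904407.9790, N=3120405.3694 m
→ lcc⁻¹: φ=73.47281100°, λ=133.39284500°

φ=73.472811°, λ=133.392845°, h=0.000 m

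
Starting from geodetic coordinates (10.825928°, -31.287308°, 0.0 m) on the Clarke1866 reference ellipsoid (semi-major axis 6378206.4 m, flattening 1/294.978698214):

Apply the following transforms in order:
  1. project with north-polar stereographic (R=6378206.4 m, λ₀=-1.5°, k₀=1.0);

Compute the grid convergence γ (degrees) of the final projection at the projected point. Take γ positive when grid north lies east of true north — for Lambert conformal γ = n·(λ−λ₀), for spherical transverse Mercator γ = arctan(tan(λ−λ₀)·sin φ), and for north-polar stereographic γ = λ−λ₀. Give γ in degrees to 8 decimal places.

-29.78730800

start: φ=10.825928°, λ=-31.287308°, h=0.000 m
→ into stereo (λ₀=-1.5°): φ=10.82592800°, λ−λ₀=-29.78730800°
convergence γ = -29.78730800°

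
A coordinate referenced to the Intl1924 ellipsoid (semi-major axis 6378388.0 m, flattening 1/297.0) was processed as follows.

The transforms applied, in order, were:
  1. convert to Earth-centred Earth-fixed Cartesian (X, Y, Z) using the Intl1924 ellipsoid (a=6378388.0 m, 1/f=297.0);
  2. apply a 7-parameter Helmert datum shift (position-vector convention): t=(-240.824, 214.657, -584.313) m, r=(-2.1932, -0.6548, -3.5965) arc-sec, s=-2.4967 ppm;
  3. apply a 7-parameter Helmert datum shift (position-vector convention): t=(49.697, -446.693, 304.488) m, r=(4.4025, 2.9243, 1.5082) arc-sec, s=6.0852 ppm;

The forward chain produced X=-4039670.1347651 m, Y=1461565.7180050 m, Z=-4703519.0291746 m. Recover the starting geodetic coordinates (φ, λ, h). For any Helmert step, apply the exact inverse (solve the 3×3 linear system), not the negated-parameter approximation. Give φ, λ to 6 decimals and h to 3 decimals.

start: X=-4039670.1348, Y=1461565.7180, Z=-4703519.0292 m
→ Helmert⁻¹: X=-4039617.8710, Y=1461932.6526, Z=-4703883.3683
→ Helmert⁻¹: X=-4039427.5496, Y=1461701.2220, Z=-4703282.4325
→ geod (Bowring, a=6378388.000): φ=-47.78517400°, λ=160.10691200°, h=3152.1300 m

φ=-47.785174°, λ=160.106912°, h=3152.130 m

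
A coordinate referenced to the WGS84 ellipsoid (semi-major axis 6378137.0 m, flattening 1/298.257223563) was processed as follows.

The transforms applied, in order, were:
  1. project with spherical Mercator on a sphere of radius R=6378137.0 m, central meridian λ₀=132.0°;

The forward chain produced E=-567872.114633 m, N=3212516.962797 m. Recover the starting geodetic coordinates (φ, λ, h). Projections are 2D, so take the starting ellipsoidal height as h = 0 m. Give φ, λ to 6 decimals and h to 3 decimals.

start: E=-567872.1146, N=3212516.9628 m
→ merc⁻¹: φ=27.71045000°, λ=126.89871800°

φ=27.710450°, λ=126.898718°, h=0.000 m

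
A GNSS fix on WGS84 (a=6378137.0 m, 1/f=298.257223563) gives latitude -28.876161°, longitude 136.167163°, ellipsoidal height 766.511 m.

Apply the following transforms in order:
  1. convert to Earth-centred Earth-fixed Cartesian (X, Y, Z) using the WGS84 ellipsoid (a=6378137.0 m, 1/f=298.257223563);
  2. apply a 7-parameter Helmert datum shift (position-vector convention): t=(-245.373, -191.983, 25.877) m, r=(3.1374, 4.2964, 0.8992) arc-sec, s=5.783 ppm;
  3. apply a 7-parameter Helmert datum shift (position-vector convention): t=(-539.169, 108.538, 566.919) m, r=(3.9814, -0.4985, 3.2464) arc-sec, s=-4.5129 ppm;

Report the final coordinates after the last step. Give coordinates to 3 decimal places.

start: φ=-28.876161°, λ=136.167163°, h=766.511 m
→ ECEF (a=6378137.000, f=1/298.257223563): X=-4032530.3448, Y=3871496.4263, Z=-3062259.4446
→ Helmert 7p (PV): X=-4032879.7014, Y=3871355.8314, Z=-3062108.3925
→ Helmert 7p (PV): X=-4033454.2009, Y=3871442.5309, Z=-3061462.6751

X=-4033454.201 m, Y=3871442.531 m, Z=-3061462.675 m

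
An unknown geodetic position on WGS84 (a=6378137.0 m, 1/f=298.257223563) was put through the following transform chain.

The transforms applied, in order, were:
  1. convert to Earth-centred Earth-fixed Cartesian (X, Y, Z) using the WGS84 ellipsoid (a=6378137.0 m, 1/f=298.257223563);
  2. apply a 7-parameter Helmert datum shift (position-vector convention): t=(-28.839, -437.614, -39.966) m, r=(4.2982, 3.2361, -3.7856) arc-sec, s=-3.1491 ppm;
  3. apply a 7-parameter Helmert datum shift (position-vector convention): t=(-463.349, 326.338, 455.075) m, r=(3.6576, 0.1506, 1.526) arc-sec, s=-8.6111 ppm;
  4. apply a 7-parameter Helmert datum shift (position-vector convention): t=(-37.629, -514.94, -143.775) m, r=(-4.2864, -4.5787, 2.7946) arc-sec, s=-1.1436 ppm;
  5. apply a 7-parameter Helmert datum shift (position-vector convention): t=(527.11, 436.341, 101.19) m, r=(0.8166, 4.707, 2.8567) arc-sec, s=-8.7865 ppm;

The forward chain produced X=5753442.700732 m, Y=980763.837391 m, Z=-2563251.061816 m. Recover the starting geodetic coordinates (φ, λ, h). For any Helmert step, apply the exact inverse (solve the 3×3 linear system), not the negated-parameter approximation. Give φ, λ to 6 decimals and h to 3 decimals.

start: X=5753442.7007, Y=980763.8374, Z=-2563251.0618 m
→ Helmert⁻¹: X=5753038.2090, Y=980246.2846, Z=-2563247.3703
→ Helmert⁻¹: X=5753038.8062, Y=980737.6668, Z=-2563213.8526
→ Helmert⁻¹: X=5753560.8242, Y=980331.7440, Z=-2563704.1868
→ Helmert⁻¹: X=5753630.0012, Y=980824.6225, Z=-2563602.4637
→ geod (Bowring, a=6378137.000): φ=-23.85436300°, λ=9.67424800°, h=156.1880 m

φ=-23.854363°, λ=9.674248°, h=156.188 m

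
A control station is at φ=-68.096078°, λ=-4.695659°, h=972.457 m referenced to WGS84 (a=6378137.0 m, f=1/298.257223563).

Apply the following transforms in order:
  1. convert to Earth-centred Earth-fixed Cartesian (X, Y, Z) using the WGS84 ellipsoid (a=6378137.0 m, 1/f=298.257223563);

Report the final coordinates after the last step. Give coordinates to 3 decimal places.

start: φ=-68.096078°, λ=-4.695659°, h=972.457 m
→ ECEF (a=6378137.000, f=1/298.257223563): X=2378610.1913, Y=-195375.9236, Z=-5896001.2879

X=2378610.191 m, Y=-195375.924 m, Z=-5896001.288 m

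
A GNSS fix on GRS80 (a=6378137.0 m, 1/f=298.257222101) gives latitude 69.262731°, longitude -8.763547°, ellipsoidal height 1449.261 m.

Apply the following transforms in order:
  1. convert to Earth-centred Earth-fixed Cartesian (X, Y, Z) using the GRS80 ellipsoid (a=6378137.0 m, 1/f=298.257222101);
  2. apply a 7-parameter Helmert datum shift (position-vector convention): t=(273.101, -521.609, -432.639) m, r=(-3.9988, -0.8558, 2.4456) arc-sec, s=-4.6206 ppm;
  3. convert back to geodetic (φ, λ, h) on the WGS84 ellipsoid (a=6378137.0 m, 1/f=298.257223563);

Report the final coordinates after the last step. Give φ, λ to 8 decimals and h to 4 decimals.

φ=69.25883196°, λ=-8.77206666°, h=1139.0943 m

start: φ=69.262731°, λ=-8.763547°, h=1449.261 m
→ ECEF (a=6378137.000, f=1/298.257222101): X=2239096.2234, Y=-345171.8434, Z=5943768.5187
→ Helmert 7p (PV): X=2239338.4102, Y=-345550.0798, Z=5943324.3977
→ geod (Bowring, a=6378137.000): φ=69.25883196°, λ=-8.77206666°, h=1139.0943 m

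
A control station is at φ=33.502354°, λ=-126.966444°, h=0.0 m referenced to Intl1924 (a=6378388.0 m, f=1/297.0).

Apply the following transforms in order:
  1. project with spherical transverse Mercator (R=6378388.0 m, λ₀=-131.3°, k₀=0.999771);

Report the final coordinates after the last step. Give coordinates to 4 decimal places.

start: φ=33.502354°, λ=-126.966444°, h=0.000 m
→ tm (R=6378388.0, λ₀=-131.3°): E=402336.6579, N=3737165.6819

E=402336.6579 m, N=3737165.6819 m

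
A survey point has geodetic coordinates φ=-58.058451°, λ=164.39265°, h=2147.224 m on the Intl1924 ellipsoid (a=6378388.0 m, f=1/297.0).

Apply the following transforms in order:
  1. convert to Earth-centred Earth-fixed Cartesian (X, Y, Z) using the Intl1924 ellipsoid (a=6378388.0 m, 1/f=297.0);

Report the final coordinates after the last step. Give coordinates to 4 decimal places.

start: φ=-58.058451°, λ=164.392650°, h=2147.224 m
→ ECEF (a=6378388.000, f=1/297.0): X=-3259075.5612, Y=910400.9342, Z=-5391120.6263

X=-3259075.5612 m, Y=910400.9342 m, Z=-5391120.6263 m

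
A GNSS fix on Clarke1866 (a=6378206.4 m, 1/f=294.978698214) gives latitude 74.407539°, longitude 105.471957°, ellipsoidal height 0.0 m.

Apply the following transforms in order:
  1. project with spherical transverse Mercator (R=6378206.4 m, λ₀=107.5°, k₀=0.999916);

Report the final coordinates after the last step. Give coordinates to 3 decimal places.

start: φ=74.407539°, λ=105.471957°, h=0.000 m
→ tm (R=6378206.4, λ₀=107.5°): E=-60667.6418, N=8283438.0052

E=-60667.642 m, N=8283438.005 m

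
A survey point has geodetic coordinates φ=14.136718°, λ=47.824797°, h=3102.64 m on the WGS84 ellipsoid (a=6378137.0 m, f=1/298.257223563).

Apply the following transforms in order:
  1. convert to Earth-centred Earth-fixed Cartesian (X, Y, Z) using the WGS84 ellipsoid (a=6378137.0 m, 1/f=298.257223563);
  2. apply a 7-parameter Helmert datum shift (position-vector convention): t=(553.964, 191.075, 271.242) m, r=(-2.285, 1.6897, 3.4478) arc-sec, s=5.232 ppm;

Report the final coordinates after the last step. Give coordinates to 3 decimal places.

X=4155955.864 m, Y=4587105.785 m, Z=1548606.864 m

start: φ=14.136718°, λ=47.824797°, h=3102.640 m
→ ECEF (a=6378137.000, f=1/298.257223563): X=4155444.1453, Y=4586804.0983, Z=1548412.3748
→ Helmert 7p (PV): X=4155955.8644, Y=4587105.7852, Z=1548606.8641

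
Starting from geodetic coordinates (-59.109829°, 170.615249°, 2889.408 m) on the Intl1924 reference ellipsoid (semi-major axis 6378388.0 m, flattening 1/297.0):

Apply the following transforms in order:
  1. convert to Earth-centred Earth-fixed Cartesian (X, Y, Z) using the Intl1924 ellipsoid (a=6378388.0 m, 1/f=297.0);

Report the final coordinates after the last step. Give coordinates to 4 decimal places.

X=-3240288.2971 m, Y=535540.2657 m, Z=-5452823.2547 m

start: φ=-59.109829°, λ=170.615249°, h=2889.408 m
→ ECEF (a=6378388.000, f=1/297.0): X=-3240288.2971, Y=535540.2657, Z=-5452823.2547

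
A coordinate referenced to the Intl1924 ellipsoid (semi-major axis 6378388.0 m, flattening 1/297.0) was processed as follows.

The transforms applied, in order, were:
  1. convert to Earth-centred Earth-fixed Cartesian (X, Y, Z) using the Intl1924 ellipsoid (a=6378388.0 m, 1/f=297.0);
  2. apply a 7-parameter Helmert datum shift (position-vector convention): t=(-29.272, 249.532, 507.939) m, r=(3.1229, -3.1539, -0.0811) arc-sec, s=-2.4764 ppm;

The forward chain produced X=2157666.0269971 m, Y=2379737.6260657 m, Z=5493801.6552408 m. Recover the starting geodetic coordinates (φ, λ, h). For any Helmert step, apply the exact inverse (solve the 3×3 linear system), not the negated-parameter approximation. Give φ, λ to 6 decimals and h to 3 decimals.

φ=59.850683°, λ=47.798492°, h=1132.873 m

start: X=2157666.0270, Y=2379737.6261, Z=5493801.6552 m
→ Helmert⁻¹: X=2157783.7013, Y=2379578.0040, Z=5493238.2988
→ geod (Bowring, a=6378388.000): φ=59.85068300°, λ=47.79849200°, h=1132.8730 m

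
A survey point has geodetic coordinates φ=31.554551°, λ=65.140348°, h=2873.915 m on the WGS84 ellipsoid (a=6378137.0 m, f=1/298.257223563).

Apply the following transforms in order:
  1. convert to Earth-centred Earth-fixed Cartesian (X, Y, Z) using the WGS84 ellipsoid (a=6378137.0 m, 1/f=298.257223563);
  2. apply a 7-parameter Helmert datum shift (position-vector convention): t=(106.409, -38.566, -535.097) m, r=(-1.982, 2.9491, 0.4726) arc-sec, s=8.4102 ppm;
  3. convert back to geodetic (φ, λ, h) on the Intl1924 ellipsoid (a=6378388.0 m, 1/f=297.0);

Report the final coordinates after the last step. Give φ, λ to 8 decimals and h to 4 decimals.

start: φ=31.554551°, λ=65.140348°, h=2873.915 m
→ ECEF (a=6378137.000, f=1/298.257223563): X=2288018.1478, Y=4938216.0619, Z=3319946.6866
→ Helmert 7p (PV): X=2288179.9526, Y=4938256.1713, Z=3319359.3458
→ geod (Bowring, a=6378388.000): φ=31.55027982°, λ=65.13897998°, h=2429.5098 m

φ=31.55027982°, λ=65.13897998°, h=2429.5098 m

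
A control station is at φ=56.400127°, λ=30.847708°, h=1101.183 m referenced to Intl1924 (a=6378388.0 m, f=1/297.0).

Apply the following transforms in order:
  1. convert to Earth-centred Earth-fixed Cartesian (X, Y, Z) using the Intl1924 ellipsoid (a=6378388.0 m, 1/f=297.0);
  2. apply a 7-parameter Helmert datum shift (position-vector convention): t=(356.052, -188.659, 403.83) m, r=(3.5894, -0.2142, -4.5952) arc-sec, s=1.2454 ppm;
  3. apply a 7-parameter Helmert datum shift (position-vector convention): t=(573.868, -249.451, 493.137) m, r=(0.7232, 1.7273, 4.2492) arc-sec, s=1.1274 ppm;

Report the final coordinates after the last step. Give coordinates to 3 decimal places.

start: φ=56.400127°, λ=30.847708°, h=1101.183 m
→ ECEF (a=6378388.000, f=1/297.0): X=3038008.9240, Y=1814447.0515, Z=5290253.2551
→ Helmert 7p (PV): X=3038403.6883, Y=1814100.9103, Z=5290698.4034
→ Helmert 7p (PV): X=3038987.9154, Y=1813897.5477, Z=5291178.4215

X=3038987.915 m, Y=1813897.548 m, Z=5291178.421 m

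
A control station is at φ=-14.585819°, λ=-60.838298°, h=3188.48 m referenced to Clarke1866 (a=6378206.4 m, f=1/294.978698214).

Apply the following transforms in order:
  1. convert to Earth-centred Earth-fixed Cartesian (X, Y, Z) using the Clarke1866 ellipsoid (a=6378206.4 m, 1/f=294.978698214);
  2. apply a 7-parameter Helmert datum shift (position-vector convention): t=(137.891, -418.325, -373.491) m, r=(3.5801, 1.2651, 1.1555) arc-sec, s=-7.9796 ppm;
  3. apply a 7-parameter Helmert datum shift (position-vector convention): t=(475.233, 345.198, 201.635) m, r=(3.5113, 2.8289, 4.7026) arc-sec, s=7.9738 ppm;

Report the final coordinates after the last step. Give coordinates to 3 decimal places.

start: φ=-14.585819°, λ=-60.838298°, h=3188.480 m
→ ECEF (a=6378206.400, f=1/294.978698214): X=3009932.2956, Y=-5394103.0158, Z=-1596496.1815
→ Helmert 7p (PV): X=3010066.5943, Y=-5394433.7266, Z=-1596969.0177
→ Helmert 7p (PV): X=3010666.9144, Y=-5394035.7303, Z=-1596913.2313

X=3010666.914 m, Y=-5394035.730 m, Z=-1596913.231 m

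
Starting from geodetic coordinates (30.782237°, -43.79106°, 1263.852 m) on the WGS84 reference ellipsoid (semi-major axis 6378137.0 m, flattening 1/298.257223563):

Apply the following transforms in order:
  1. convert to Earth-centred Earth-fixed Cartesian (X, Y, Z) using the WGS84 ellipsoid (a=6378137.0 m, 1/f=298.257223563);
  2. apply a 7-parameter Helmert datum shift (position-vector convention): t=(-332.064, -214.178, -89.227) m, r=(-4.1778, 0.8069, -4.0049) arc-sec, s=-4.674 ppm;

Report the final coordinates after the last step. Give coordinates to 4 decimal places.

X=3959376.3744 m, Y=-3796321.8330 m, Z=3245779.2761 m

start: φ=30.782237°, λ=-43.791060°, h=1263.852 m
→ ECEF (a=6378137.000, f=1/298.257223563): X=3959787.9551, Y=-3796114.2563, Z=3245822.2764
→ Helmert 7p (PV): X=3959376.3744, Y=-3796321.8330, Z=3245779.2761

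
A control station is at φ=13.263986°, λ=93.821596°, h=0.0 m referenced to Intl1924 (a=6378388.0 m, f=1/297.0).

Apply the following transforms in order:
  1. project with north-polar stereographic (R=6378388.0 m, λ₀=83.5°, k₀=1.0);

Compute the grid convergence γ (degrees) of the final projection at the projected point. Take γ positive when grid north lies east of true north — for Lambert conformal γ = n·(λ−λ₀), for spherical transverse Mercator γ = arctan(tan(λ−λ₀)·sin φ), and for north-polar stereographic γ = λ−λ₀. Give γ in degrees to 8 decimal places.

10.32159600

start: φ=13.263986°, λ=93.821596°, h=0.000 m
→ into stereo (λ₀=83.5°): φ=13.26398600°, λ−λ₀=10.32159600°
convergence γ = 10.32159600°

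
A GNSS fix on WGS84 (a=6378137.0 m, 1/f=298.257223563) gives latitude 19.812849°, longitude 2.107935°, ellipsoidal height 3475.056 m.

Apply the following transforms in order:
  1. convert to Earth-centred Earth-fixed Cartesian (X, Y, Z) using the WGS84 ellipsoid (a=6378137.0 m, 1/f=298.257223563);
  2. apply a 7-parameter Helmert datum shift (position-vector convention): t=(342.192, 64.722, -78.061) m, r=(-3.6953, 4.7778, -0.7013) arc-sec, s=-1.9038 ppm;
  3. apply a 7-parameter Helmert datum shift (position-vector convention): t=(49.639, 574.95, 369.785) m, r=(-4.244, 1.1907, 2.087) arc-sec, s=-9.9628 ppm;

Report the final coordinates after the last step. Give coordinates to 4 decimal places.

start: φ=19.812849°, λ=2.107935°, h=3475.056 m
→ ECEF (a=6378137.000, f=1/298.257223563): X=6002095.6538, Y=220919.2198, Z=2149394.3762
→ Helmert 7p (PV): X=6002476.9574, Y=221001.6212, Z=2149169.2365
→ Helmert 7p (PV): X=6002476.9652, Y=221679.3220, Z=2149478.4125

X=6002476.9652 m, Y=221679.3220 m, Z=2149478.4125 m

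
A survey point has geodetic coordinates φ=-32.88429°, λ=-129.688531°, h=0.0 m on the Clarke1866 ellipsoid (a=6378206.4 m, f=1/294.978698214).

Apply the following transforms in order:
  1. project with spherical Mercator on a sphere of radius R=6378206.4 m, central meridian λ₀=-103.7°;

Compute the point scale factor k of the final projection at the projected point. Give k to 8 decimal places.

start: φ=-32.884290°, λ=-129.688531°, h=0.000 m
→ into merc (λ₀=-103.7°): φ=-32.88429000°, λ−λ₀=-25.98853100°
scale k = 1.19080399

1.19080399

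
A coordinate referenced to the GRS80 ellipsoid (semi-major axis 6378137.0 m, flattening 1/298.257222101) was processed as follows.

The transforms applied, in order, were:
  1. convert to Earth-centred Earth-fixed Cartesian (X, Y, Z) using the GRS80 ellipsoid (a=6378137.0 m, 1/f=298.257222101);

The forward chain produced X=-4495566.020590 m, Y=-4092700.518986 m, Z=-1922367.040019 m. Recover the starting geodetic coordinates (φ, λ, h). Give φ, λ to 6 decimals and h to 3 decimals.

φ=-17.658140°, λ=-137.685709°, h=6.317 m

start: X=-4495566.0206, Y=-4092700.5190, Z=-1922367.0400 m
→ geod (Bowring, a=6378137.000): φ=-17.65814000°, λ=-137.68570900°, h=6.3170 m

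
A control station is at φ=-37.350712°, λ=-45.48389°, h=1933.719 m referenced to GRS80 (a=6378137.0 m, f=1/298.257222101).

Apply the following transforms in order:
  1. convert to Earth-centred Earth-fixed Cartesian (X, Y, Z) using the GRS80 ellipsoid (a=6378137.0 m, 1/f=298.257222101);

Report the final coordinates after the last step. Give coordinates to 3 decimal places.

X=3560243.372 m, Y=-3620892.912 m, Z=-3849579.214 m

start: φ=-37.350712°, λ=-45.483890°, h=1933.719 m
→ ECEF (a=6378137.000, f=1/298.257222101): X=3560243.3724, Y=-3620892.9121, Z=-3849579.2144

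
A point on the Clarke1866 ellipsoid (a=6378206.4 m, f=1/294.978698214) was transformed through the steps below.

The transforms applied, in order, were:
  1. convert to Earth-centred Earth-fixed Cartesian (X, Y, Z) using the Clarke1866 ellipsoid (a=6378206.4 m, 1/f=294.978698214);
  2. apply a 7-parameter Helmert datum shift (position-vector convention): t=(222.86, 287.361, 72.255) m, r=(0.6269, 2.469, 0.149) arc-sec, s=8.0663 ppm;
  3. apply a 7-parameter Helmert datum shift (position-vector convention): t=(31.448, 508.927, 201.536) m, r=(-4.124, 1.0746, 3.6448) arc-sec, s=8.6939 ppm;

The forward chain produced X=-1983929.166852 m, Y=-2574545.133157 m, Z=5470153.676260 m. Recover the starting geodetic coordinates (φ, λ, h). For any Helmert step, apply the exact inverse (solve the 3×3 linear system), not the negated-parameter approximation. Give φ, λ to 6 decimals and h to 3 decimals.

φ=59.443854°, λ=-127.613985°, h=778.961 m

start: X=-1983929.1669, Y=-2574545.1332, Z=5470153.6763 m
→ Helmert⁻¹: X=-1984017.3669, Y=-2575105.9770, Z=5469842.7632
→ Helmert⁻¹: X=-1984291.5546, Y=-2575354.5068, Z=5469710.4629
→ geod (Bowring, a=6378206.400): φ=59.44385400°, λ=-127.61398500°, h=778.9610 m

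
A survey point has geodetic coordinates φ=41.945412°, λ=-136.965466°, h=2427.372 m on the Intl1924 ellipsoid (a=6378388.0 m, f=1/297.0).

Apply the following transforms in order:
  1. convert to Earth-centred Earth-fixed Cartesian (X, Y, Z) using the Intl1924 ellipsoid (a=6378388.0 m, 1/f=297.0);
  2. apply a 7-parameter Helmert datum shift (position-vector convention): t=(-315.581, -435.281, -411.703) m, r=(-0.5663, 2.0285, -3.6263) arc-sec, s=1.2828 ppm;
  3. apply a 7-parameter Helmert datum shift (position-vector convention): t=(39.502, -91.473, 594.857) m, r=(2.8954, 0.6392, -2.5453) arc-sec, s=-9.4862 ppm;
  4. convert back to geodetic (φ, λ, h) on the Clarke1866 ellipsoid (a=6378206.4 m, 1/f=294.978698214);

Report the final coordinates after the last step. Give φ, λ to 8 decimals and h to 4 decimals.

start: φ=41.945412°, λ=-136.965466°, h=2427.372 m
→ ECEF (a=6378388.000, f=1/297.0): X=-3474225.6087, Y=-3243684.9550, Z=4242791.5391
→ Helmert 7p (PV): X=-3474560.9475, Y=-3244051.6687, Z=4242428.3514
→ Helmert 7p (PV): X=-3474515.3694, Y=-3244129.0440, Z=4242948.1939
→ geod (Bowring, a=6378206.400): φ=41.94467438°, λ=-136.96393694°, h=3161.9827 m

φ=41.94467438°, λ=-136.96393694°, h=3161.9827 m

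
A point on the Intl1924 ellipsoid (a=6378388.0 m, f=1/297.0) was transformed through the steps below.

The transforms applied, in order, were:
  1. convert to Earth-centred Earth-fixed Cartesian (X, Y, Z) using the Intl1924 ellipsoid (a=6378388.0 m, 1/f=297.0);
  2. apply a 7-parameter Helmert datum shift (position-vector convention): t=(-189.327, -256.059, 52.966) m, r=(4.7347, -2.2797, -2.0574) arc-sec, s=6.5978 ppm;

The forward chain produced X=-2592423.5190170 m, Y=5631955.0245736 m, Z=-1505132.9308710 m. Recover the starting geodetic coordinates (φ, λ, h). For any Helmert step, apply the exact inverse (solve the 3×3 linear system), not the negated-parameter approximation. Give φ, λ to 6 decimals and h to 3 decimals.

φ=-13.735318°, λ=114.715172°, h=2979.856 m

start: X=-2592423.5190, Y=5631955.0246, Z=-1505132.9309 m
→ Helmert⁻¹: X=-2592289.9037, Y=5632113.5138, Z=-1505276.5975
→ geod (Bowring, a=6378388.000): φ=-13.73531800°, λ=114.71517200°, h=2979.8560 m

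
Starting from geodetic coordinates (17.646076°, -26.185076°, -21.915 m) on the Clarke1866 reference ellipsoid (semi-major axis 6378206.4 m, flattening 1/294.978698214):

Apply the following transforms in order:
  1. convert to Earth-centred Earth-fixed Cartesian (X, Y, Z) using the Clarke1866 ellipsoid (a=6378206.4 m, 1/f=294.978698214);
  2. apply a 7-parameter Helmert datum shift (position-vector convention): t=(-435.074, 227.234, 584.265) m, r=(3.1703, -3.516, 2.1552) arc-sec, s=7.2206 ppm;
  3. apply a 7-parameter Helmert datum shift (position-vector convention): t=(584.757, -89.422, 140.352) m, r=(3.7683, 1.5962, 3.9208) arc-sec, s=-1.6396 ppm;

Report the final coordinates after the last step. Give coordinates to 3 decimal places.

X=5456239.035 m, Y=-2682699.798 m, Z=1921665.827 m

start: φ=17.646076°, λ=-26.185076°, h=-21.915 m
→ ECEF (a=6378206.400, f=1/294.978698214): X=5455997.7486, Y=-2682918.7156, Z=1920969.9524
→ Helmert 7p (PV): X=5455597.3582, Y=-2682683.3710, Z=1921619.8550
→ Helmert 7p (PV): X=5456239.0348, Y=-2682699.7980, Z=1921665.8272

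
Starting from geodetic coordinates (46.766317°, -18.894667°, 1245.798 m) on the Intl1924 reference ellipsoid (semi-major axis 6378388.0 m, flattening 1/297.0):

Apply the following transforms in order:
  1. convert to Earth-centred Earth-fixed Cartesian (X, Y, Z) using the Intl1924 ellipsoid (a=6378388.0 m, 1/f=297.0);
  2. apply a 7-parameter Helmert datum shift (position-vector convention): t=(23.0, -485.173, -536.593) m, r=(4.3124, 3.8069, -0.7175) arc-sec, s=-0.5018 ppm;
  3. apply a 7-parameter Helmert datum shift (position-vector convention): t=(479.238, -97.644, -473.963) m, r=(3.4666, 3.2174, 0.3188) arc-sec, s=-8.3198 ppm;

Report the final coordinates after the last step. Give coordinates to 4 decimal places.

X=4142439.1320 m, Y=-1418383.5250 m, Z=4623755.8862 m

start: φ=46.766317°, λ=-18.894667°, h=1245.798 m
→ ECEF (a=6378388.000, f=1/297.0): X=4141818.6789, Y=-1417630.7987, Z=4625001.7602
→ Helmert 7p (PV): X=4141920.0300, Y=-1418226.3632, Z=4624356.7650
→ Helmert 7p (PV): X=4142439.1320, Y=-1418383.5250, Z=4623755.8862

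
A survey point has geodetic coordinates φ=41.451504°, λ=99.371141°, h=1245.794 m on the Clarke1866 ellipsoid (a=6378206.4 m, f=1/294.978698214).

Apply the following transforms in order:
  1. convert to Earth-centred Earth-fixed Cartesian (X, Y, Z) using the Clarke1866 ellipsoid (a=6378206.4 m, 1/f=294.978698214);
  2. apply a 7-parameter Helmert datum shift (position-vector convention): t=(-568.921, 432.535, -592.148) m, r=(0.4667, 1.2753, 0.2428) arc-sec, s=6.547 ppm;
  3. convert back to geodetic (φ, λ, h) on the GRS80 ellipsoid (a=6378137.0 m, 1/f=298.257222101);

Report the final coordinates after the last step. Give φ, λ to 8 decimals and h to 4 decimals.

φ=41.44247326°, λ=99.37679333°, h=1250.3068 m

start: φ=41.451504°, λ=99.371141°, h=1245.794 m
→ ECEF (a=6378206.400, f=1/294.978698214): X=-779724.5609, Y=4724701.9604, Z=4200761.6578
→ Helmert 7p (PV): X=-780278.1756, Y=4725155.0054, Z=4200212.5234
→ geod (Bowring, a=6378137.000): φ=41.44247326°, λ=99.37679333°, h=1250.3068 m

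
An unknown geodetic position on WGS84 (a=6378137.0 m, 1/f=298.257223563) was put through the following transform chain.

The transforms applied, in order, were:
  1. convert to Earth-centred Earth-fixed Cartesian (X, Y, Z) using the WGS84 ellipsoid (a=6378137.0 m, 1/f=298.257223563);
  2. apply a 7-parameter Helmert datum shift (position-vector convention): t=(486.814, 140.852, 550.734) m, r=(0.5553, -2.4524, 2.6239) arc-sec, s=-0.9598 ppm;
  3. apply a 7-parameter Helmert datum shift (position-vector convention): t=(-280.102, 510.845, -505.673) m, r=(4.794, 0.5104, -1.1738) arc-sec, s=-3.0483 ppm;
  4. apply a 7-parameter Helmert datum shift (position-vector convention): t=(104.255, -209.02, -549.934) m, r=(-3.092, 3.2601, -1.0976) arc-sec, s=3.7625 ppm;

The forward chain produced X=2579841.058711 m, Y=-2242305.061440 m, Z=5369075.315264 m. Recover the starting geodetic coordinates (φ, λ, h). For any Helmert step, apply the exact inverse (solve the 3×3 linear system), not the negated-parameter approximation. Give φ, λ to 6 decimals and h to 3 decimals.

start: X=2579841.0587, Y=-2242305.0614, Z=5369075.3153 m
→ Helmert⁻¹: X=2579654.1598, Y=-2242154.3713, Z=5369612.2077
→ Helmert⁻¹: X=2579941.5994, Y=-2242532.5570, Z=5370192.7554
→ Helmert⁻¹: X=2579492.5743, Y=-2242693.9194, Z=5369622.5439
→ geod (Bowring, a=6378137.000): φ=57.69467000°, λ=-41.00474700°, h=2345.0570 m

φ=57.694670°, λ=-41.004747°, h=2345.057 m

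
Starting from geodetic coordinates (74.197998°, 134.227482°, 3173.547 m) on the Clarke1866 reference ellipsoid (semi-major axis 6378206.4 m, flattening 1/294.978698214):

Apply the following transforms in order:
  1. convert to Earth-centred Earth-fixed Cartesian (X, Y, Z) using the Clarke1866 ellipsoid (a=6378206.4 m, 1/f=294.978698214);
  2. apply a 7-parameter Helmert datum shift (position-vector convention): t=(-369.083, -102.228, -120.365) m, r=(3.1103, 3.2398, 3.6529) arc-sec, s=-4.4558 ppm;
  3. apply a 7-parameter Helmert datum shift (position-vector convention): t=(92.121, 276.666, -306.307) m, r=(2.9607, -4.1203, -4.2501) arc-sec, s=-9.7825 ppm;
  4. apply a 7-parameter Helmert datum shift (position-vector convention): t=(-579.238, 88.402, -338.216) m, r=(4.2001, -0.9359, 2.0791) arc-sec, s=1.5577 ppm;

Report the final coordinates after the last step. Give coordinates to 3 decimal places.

start: φ=74.197998°, λ=134.227482°, h=3173.547 m
→ ECEF (a=6378206.400, f=1/294.978698214): X=-1215901.8427, Y=1249139.9729, Z=6117867.5807
→ Helmert 7p (PV): X=-1216191.5369, Y=1248918.3938, Z=6117757.8897
→ Helmert 7p (PV): X=-1216183.9905, Y=1249120.0890, Z=6117385.3683
→ Helmert 7p (PV): X=-1216805.4707, Y=1249073.6115, Z=6117076.5985

X=-1216805.471 m, Y=1249073.612 m, Z=6117076.598 m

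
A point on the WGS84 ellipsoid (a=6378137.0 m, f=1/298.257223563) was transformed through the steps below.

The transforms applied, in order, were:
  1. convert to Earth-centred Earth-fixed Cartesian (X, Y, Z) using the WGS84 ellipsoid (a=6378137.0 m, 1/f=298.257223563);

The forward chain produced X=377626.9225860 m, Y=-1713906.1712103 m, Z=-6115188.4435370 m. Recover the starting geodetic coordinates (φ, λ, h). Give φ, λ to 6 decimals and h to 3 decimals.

start: X=377626.9226, Y=-1713906.1712, Z=-6115188.4435 m
→ geod (Bowring, a=6378137.000): φ=-74.08860100°, λ=-77.57448500°, h=3672.1040 m

φ=-74.088601°, λ=-77.574485°, h=3672.104 m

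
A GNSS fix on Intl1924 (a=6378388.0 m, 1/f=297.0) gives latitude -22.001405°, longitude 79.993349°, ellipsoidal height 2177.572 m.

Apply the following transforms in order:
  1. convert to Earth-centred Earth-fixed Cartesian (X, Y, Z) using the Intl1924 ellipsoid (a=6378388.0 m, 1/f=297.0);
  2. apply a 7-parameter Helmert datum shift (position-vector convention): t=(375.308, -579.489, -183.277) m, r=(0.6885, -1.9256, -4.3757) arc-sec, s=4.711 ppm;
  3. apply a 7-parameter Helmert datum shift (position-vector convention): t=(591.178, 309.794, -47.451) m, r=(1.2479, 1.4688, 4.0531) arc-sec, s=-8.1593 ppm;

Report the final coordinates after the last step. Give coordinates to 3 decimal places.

X=1029423.775 m, Y=5828383.997 m, Z=-2375569.004 m

start: φ=-22.001405°, λ=79.993349°, h=2177.572 m
→ ECEF (a=6378388.000, f=1/297.0): X=1028446.4512, Y=5828653.0833, Z=-2375403.4577
→ Helmert 7p (PV): X=1028972.4297, Y=5828087.1645, Z=-2375568.8683
→ Helmert 7p (PV): X=1029423.7749, Y=5828383.9966, Z=-2375569.0039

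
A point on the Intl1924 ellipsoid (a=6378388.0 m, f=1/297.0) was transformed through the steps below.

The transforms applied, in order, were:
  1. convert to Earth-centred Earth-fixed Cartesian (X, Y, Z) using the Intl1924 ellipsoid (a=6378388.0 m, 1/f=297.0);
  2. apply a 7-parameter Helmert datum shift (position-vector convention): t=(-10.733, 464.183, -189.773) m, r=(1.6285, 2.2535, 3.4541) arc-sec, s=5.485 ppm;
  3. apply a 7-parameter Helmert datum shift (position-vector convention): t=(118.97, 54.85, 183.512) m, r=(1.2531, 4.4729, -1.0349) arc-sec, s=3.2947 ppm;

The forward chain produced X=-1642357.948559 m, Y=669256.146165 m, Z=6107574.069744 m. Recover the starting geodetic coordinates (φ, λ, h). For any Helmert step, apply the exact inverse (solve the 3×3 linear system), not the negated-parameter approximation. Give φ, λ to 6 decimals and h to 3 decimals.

φ=73.910054°, λ=157.845296°, h=1200.094 m

start: X=-1642357.9486, Y=669256.1462, Z=6107574.0697 m
→ Helmert⁻¹: X=-1642607.3037, Y=669227.9531, Z=6107330.7498
→ Helmert⁻¹: X=-1642643.0866, Y=668835.8292, Z=6107463.7963
→ geod (Bowring, a=6378388.000): φ=73.91005400°, λ=157.84529600°, h=1200.0940 m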